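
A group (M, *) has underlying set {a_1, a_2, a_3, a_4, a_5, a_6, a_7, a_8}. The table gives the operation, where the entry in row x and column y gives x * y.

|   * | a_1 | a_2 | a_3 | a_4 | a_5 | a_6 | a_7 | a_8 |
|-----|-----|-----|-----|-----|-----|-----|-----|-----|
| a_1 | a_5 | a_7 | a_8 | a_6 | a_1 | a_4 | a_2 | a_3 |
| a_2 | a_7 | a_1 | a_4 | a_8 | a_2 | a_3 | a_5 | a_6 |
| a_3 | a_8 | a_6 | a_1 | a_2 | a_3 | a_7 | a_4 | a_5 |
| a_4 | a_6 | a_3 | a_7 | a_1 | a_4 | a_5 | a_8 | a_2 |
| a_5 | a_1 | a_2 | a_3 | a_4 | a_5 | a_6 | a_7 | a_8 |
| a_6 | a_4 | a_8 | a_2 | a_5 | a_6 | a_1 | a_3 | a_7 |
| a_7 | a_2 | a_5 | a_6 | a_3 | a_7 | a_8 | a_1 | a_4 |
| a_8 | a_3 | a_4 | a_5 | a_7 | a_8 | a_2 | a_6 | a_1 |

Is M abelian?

No

a_3 * a_7 = a_4 but a_7 * a_3 = a_6.
Since a_3 and a_7 do not commute, M is not abelian.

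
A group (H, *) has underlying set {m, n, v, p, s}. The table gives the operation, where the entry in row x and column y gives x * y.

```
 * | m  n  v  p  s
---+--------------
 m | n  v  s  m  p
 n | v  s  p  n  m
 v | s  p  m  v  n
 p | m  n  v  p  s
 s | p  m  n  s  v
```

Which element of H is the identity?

p

The identity e satisfies e * x = x for all x, so its row in the table reproduces the column headers.
Row p reads: m, n, v, p, s — exactly the header order. So p is the identity.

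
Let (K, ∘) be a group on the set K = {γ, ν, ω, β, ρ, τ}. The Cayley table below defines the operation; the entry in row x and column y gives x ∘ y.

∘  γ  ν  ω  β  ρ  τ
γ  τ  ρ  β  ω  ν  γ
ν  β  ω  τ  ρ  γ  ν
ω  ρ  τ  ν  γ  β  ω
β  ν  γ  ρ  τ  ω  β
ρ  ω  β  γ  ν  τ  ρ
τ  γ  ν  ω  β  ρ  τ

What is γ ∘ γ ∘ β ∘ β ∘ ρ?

ρ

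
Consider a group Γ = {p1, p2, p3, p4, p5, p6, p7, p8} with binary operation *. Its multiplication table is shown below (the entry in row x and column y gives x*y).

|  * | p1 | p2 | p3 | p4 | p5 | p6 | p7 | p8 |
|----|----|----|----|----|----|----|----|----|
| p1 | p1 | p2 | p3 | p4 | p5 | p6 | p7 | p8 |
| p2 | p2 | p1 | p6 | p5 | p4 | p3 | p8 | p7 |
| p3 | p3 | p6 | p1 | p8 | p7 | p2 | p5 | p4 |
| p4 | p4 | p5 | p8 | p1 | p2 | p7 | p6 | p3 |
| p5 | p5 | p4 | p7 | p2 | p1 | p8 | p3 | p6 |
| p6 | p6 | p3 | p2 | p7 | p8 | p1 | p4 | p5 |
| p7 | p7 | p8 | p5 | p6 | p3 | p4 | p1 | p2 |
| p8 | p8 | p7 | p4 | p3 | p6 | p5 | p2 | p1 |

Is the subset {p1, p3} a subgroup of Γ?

Yes

{p1, p3} contains the identity p1.
Checking products: every product of two elements of {p1, p3} (read from the table) lies in {p1, p3}, so the set is closed.
In a finite group, a nonempty closed subset is a subgroup. So {p1, p3} ≤ Γ.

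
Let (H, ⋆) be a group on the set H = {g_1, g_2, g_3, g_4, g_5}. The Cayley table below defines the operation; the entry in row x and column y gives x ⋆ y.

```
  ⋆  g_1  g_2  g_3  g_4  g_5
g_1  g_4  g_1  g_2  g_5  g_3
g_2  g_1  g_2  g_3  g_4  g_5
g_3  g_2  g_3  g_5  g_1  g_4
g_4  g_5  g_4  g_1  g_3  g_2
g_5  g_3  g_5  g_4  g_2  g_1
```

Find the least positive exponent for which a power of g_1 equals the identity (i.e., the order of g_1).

The identity element is g_2 (its row matches the header).
g_1^1 = g_1
g_1^2 = g_1 ⋆ g_1 = g_4
g_1^3 = g_4 ⋆ g_1 = g_5
g_1^4 = g_5 ⋆ g_1 = g_3
g_1^5 = g_3 ⋆ g_1 = g_2
The first power of g_1 equal to the identity is g_1^5, so ord(g_1) = 5.
(Structurally, H here is isomorphic to the cyclic group Z_5.)

5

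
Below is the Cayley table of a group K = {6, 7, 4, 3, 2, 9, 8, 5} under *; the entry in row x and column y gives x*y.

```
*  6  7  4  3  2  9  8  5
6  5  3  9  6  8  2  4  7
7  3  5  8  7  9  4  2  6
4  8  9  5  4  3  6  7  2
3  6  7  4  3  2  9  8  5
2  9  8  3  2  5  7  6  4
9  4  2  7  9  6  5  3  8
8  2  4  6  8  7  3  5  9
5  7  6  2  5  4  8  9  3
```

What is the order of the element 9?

The identity element is 3 (its row matches the header).
9^1 = 9
9^2 = 9*9 = 5
9^3 = 5*9 = 8
9^4 = 8*9 = 3
The first power of 9 equal to the identity is 9^4, so ord(9) = 4.

4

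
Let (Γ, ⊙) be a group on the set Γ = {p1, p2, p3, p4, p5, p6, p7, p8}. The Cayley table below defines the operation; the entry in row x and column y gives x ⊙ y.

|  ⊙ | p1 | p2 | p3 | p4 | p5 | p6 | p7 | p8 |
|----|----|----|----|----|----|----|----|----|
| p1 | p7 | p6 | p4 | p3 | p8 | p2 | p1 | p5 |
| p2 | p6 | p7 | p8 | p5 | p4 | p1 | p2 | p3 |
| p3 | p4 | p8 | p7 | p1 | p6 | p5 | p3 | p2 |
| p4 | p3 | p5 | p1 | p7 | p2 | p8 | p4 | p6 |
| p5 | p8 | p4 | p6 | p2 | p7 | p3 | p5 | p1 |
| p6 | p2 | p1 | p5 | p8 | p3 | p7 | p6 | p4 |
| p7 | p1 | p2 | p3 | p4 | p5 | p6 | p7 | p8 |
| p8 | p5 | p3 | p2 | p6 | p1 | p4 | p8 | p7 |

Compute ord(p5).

2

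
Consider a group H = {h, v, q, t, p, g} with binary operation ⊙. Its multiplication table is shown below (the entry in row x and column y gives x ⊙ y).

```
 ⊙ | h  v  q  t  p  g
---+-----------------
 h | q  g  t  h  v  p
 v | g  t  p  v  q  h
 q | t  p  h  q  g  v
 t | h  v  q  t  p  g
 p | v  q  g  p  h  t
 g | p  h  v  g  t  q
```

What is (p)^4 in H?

q

p^1 = p
p^2 = p ⊙ p = h
p^3 = h ⊙ p = v
p^4 = v ⊙ p = q
(Structurally, H here is isomorphic to the cyclic group Z_6.)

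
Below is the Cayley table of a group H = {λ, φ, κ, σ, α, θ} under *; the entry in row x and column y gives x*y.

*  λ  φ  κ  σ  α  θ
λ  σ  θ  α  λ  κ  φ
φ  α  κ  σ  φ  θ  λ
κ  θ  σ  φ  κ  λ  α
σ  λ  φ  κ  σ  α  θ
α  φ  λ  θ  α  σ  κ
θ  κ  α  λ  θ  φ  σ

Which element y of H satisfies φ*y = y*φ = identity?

κ

First locate the identity: row σ matches the header, so σ is the identity.
Scan row φ for σ: φ*κ = σ. Hence φ^(-1) = κ.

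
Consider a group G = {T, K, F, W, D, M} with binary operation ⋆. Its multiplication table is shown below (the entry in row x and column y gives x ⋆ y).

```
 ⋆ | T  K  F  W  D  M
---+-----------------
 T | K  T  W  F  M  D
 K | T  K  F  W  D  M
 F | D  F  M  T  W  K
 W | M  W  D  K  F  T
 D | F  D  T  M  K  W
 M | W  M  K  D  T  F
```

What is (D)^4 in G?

D^1 = D
D^2 = D ⋆ D = K
D^3 = K ⋆ D = D
D^4 = D ⋆ D = K

K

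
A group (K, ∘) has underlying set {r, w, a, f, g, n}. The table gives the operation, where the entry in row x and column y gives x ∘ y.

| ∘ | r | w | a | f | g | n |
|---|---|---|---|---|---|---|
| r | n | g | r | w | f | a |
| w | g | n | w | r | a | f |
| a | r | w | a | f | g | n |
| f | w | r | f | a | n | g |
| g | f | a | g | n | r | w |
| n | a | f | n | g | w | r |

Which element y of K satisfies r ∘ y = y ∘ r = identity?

First locate the identity: row a matches the header, so a is the identity.
Scan row r for a: r ∘ n = a. Hence r^(-1) = n.

n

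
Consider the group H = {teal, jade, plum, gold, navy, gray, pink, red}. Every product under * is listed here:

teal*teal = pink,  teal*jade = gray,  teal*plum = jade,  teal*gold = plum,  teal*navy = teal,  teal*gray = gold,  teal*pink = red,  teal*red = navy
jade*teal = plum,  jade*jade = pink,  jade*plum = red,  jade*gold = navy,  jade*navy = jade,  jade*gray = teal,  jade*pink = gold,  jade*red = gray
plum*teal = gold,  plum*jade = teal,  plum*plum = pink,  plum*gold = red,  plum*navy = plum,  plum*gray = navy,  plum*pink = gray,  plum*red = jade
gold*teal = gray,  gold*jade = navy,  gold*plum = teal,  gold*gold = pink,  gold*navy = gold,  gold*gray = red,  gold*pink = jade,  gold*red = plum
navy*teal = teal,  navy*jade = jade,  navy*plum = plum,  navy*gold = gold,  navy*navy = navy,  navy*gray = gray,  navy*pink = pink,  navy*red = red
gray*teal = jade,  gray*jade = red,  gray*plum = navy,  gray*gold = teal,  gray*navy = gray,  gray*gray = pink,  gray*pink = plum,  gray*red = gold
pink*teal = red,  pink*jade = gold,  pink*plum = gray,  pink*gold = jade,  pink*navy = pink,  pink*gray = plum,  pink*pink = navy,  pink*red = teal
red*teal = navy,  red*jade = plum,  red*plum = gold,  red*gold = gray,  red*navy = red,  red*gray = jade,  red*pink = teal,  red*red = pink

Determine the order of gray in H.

The identity element is navy (its row matches the header).
gray^1 = gray
gray^2 = gray * gray = pink
gray^3 = pink * gray = plum
gray^4 = plum * gray = navy
The first power of gray equal to the identity is gray^4, so ord(gray) = 4.

4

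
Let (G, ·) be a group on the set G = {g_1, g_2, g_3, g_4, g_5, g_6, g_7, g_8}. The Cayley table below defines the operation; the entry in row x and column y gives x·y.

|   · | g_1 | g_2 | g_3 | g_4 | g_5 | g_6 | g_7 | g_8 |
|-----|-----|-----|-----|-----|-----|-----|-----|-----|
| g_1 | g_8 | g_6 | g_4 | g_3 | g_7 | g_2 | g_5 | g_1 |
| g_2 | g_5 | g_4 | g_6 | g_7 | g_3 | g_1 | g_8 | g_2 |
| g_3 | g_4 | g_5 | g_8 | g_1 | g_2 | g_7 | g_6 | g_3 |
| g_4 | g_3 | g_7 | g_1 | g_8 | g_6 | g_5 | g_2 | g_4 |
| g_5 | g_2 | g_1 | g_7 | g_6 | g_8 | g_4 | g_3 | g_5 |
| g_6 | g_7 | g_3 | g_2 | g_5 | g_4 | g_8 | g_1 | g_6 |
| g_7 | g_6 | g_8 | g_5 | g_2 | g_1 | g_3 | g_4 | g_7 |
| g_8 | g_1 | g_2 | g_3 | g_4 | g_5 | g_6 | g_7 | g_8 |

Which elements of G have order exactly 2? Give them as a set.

{g_1, g_3, g_4, g_5, g_6}

Identity is g_8. Compute the order of each non-identity element by repeated multiplication:
  g_1: g_1 → g_8  (order 2)
  g_2: g_2 → g_4 → g_7 → g_8  (order 4)
  g_3: g_3 → g_8  (order 2)
  g_4: g_4 → g_8  (order 2)
  g_5: g_5 → g_8  (order 2)
  g_6: g_6 → g_8  (order 2)
  g_7: g_7 → g_4 → g_2 → g_8  (order 4)
Elements of order 2: {g_1, g_3, g_4, g_5, g_6}.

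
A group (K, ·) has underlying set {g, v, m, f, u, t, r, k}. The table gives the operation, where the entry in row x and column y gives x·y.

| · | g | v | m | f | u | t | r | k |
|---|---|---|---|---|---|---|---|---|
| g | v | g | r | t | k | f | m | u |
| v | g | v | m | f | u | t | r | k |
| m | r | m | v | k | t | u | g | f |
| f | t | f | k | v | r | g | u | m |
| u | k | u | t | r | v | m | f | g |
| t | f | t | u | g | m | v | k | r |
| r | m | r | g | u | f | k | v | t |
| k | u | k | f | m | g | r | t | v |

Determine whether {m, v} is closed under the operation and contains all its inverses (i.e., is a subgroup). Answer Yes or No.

{m, v} contains the identity v.
Checking products: every product of two elements of {m, v} (read from the table) lies in {m, v}, so the set is closed.
In a finite group, a nonempty closed subset is a subgroup. So {m, v} ≤ K.
(Structurally, K here is isomorphic to the elementary abelian group (Z_2)^3.)

Yes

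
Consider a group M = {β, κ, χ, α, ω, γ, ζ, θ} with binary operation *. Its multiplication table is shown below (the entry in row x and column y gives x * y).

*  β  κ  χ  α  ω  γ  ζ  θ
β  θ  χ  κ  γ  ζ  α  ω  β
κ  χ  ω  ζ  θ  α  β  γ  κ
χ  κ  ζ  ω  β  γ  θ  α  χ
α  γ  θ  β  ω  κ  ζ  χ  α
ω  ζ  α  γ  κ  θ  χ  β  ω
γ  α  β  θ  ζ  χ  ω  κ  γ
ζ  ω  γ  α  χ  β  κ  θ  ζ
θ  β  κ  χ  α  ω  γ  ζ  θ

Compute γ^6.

ω

γ^1 = γ
γ^2 = γ * γ = ω
γ^3 = ω * γ = χ
γ^4 = χ * γ = θ
γ^5 = θ * γ = γ
γ^6 = γ * γ = ω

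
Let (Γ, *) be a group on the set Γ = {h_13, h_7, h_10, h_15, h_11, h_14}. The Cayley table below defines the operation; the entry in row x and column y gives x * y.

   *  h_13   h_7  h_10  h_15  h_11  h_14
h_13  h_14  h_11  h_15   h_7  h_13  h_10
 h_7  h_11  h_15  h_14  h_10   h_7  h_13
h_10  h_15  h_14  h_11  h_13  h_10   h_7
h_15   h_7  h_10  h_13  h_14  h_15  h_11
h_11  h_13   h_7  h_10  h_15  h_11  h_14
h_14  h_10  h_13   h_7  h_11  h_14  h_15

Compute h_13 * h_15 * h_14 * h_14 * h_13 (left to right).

h_15

h_13 * h_15 = h_7
h_7 * h_14 = h_13
h_13 * h_14 = h_10
h_10 * h_13 = h_15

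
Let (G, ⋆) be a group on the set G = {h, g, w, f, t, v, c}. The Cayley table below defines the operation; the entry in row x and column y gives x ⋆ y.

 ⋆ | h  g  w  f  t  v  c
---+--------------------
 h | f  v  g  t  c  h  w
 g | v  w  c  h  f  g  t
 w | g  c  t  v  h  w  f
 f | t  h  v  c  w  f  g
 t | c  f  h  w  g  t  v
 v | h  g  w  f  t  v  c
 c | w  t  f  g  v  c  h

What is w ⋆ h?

g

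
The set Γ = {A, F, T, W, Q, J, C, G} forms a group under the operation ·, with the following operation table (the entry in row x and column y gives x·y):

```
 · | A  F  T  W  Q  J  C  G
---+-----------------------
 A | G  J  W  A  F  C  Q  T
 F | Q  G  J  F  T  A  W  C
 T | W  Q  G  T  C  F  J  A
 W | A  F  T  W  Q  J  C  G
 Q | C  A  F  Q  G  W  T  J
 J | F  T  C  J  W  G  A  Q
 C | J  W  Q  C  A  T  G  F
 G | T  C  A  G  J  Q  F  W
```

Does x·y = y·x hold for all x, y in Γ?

No

Q·F = A but F·Q = T.
Since Q and F do not commute, Γ is not abelian.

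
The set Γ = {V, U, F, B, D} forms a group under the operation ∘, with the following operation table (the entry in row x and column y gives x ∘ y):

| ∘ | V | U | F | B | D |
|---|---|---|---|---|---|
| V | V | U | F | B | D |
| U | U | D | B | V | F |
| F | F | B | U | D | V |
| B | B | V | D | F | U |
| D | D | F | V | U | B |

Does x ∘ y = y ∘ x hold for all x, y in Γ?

Check whether the table is symmetric across its main diagonal.
Every entry (row x, col y) equals the entry (row y, col x), so Γ is abelian.

Yes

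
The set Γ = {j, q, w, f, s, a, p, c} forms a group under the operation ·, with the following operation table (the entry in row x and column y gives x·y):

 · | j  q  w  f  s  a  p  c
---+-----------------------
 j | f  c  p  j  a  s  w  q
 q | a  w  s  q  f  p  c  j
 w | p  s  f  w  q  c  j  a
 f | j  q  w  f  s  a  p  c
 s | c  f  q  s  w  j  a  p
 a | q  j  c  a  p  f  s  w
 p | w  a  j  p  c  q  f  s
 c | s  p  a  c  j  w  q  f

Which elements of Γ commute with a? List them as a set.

{a, c, f, w}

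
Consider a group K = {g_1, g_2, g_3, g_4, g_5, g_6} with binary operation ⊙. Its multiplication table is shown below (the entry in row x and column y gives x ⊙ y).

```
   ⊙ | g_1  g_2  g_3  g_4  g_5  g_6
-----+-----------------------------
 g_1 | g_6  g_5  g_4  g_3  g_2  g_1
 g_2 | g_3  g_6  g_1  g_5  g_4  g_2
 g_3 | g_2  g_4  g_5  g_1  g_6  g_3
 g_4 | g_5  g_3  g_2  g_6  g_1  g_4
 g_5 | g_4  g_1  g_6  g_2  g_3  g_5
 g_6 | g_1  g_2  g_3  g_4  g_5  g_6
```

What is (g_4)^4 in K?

g_6

g_4^1 = g_4
g_4^2 = g_4 ⊙ g_4 = g_6
g_4^3 = g_6 ⊙ g_4 = g_4
g_4^4 = g_4 ⊙ g_4 = g_6
(Structurally, K here is isomorphic to the symmetric group S_3.)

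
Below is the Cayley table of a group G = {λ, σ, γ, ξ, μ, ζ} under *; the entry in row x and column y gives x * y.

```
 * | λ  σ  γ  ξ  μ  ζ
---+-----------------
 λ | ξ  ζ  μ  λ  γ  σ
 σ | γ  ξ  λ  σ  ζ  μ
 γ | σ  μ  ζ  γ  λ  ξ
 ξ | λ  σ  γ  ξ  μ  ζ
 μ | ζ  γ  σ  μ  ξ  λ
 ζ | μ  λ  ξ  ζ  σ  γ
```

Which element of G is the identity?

The identity e satisfies e * x = x for all x, so its row in the table reproduces the column headers.
Row ξ reads: λ, σ, γ, ξ, μ, ζ — exactly the header order. So ξ is the identity.
(Structurally, G here is isomorphic to the symmetric group S_3.)

ξ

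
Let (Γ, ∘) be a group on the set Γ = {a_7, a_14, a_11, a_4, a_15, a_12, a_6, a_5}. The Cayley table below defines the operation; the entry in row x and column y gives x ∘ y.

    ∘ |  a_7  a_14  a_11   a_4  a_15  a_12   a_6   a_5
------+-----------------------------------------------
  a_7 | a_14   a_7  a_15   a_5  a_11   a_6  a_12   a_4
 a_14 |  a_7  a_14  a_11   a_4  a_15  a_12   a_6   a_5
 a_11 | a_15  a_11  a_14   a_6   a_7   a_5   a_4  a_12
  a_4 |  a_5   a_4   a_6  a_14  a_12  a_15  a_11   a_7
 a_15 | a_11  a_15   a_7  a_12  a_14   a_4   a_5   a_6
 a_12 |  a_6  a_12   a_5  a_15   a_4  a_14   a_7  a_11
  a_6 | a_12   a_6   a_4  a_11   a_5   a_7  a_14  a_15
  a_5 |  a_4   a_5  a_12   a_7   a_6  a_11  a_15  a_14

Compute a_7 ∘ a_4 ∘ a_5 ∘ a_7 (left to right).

a_7 ∘ a_4 = a_5
a_5 ∘ a_5 = a_14
a_14 ∘ a_7 = a_7
(Structurally, Γ here is isomorphic to the elementary abelian group (Z_2)^3.)

a_7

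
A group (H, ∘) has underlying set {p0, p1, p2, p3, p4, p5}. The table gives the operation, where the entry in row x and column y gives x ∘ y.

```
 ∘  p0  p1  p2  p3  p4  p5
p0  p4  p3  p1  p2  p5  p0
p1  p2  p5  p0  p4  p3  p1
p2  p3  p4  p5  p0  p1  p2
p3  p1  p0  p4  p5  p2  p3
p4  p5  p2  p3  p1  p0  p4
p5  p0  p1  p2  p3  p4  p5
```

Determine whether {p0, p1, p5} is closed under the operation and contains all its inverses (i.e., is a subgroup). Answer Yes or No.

No

p0 ∘ p0 = p4, which is not in {p0, p1, p5}.
The subset is not closed under ∘, so it is not a subgroup.
(Structurally, H here is isomorphic to the symmetric group S_3.)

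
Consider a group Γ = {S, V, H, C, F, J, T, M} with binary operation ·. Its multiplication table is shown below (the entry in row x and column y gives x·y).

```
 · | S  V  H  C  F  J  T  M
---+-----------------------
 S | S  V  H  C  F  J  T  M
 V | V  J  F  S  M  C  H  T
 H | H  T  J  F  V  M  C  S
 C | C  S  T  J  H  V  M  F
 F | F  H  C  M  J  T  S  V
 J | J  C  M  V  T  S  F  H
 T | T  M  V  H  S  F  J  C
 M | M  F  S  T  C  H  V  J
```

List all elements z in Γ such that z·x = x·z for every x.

{J, S}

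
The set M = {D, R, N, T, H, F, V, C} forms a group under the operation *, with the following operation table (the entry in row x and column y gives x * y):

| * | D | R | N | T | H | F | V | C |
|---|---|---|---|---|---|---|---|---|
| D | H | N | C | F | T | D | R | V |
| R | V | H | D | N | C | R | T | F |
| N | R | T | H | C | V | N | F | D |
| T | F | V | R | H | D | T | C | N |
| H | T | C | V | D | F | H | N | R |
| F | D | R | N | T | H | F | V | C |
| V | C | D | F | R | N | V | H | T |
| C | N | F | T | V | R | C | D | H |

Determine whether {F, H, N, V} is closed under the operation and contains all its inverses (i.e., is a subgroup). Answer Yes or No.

{F, H, N, V} contains the identity F.
Checking products: every product of two elements of {F, H, N, V} (read from the table) lies in {F, H, N, V}, so the set is closed.
In a finite group, a nonempty closed subset is a subgroup. So {F, H, N, V} ≤ M.
(Structurally, M here is isomorphic to the quaternion group Q_8.)

Yes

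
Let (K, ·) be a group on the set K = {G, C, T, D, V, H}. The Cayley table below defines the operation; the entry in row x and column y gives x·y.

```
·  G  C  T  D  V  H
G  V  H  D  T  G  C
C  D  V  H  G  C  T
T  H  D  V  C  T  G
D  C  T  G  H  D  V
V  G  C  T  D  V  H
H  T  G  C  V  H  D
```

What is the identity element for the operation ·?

V

The identity e satisfies e·x = x for all x, so its row in the table reproduces the column headers.
Row V reads: G, C, T, D, V, H — exactly the header order. So V is the identity.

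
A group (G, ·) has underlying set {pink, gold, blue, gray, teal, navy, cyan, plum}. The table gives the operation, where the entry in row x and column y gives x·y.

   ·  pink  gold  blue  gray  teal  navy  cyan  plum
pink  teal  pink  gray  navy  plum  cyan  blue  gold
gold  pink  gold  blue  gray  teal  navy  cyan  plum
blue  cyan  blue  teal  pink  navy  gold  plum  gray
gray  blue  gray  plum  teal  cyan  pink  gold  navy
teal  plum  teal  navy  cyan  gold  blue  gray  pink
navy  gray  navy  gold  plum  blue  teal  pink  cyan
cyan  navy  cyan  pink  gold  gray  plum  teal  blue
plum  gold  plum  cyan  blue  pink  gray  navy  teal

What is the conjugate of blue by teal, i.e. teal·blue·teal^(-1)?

The identity is gold. In row teal, the entry gold sits in column teal, so teal^(-1) = teal.
teal·blue = navy
navy·teal = blue

blue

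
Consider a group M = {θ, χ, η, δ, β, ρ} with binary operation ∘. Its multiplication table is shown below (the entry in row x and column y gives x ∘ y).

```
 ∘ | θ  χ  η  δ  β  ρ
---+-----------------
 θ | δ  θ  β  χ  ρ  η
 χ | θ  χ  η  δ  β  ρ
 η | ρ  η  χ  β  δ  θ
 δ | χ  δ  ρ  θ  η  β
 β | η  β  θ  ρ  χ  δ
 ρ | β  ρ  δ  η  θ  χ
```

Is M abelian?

δ ∘ η = ρ but η ∘ δ = β.
Since δ and η do not commute, M is not abelian.

No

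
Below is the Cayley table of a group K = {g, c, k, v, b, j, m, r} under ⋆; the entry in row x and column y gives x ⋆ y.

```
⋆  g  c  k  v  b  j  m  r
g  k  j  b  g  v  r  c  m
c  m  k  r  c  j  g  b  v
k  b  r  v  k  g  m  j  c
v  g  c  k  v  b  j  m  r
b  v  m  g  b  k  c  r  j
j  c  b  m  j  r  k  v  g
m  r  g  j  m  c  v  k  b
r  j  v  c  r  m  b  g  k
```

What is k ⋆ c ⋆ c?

k ⋆ c = r
r ⋆ c = v

v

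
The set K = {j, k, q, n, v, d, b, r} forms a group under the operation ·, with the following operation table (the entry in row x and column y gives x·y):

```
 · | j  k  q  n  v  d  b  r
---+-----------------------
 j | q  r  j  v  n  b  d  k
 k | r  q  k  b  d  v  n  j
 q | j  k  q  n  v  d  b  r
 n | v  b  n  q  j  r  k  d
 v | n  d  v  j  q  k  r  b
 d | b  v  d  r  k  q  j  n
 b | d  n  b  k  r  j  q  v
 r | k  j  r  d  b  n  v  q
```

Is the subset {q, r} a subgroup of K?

{q, r} contains the identity q.
Checking products: every product of two elements of {q, r} (read from the table) lies in {q, r}, so the set is closed.
In a finite group, a nonempty closed subset is a subgroup. So {q, r} ≤ K.
(Structurally, K here is isomorphic to the elementary abelian group (Z_2)^3.)

Yes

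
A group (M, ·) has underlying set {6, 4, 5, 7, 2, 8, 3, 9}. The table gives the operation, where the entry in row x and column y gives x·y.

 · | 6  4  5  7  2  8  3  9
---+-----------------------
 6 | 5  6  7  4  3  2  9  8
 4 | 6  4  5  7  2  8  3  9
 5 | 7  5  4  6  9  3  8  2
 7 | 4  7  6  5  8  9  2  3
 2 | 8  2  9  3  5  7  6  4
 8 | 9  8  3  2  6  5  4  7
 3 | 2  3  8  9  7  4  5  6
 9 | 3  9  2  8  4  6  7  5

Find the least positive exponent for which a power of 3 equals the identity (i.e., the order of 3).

4

The identity element is 4 (its row matches the header).
3^1 = 3
3^2 = 3·3 = 5
3^3 = 5·3 = 8
3^4 = 8·3 = 4
The first power of 3 equal to the identity is 3^4, so ord(3) = 4.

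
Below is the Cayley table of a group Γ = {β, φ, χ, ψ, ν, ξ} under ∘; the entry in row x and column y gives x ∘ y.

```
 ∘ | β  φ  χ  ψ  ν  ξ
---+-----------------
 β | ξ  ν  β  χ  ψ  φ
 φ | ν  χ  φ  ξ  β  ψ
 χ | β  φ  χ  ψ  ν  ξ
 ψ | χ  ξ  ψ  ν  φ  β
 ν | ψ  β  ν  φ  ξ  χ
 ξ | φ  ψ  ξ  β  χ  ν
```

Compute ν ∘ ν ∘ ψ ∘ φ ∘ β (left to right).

ν ∘ ν = ξ
ξ ∘ ψ = β
β ∘ φ = ν
ν ∘ β = ψ
(Structurally, Γ here is isomorphic to the cyclic group Z_6.)

ψ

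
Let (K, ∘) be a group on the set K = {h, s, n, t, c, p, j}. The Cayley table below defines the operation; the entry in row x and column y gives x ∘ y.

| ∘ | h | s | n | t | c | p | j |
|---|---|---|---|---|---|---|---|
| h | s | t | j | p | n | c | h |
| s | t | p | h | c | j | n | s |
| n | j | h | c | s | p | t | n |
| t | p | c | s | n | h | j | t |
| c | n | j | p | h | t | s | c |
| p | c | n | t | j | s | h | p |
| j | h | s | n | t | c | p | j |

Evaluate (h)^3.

t

h^1 = h
h^2 = h ∘ h = s
h^3 = s ∘ h = t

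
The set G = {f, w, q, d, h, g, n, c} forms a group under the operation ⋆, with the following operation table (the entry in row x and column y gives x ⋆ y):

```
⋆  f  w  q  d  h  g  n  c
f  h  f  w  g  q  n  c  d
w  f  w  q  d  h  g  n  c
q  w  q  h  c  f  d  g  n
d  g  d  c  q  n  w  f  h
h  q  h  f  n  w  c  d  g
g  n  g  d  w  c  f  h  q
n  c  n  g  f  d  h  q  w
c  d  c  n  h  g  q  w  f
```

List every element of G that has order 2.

Identity is w. Compute the order of each non-identity element by repeated multiplication:
  f: f → h → q → w  (order 4)
  q: q → h → f → w  (order 4)
  d: d → q → c → h → n → f → g → w  (order 8)
  h: h → w  (order 2)
  g: g → f → n → h → c → q → d → w  (order 8)
  n: n → q → g → h → d → f → c → w  (order 8)
  c: c → f → d → h → g → q → n → w  (order 8)
Elements of order 2: {h}.

{h}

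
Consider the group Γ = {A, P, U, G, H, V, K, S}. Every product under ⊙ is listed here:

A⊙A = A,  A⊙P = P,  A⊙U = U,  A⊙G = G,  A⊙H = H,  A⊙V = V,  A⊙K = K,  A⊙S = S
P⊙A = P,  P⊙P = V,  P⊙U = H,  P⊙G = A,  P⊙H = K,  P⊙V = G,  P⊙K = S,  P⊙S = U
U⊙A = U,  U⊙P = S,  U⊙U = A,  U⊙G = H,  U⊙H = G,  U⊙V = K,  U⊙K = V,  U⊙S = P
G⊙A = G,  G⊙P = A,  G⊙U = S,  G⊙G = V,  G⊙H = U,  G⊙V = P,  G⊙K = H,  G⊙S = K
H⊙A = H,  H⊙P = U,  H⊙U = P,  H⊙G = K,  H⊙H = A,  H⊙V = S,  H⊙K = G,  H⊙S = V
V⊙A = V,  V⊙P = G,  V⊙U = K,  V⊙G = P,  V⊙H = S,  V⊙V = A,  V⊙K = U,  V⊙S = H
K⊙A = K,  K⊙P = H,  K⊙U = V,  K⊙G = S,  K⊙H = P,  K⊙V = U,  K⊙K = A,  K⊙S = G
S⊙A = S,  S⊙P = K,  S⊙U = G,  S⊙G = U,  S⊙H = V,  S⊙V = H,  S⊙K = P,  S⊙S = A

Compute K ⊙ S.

Read row K, column S: K ⊙ S = G.
(Structurally, Γ here is isomorphic to the dihedral group D_4.)

G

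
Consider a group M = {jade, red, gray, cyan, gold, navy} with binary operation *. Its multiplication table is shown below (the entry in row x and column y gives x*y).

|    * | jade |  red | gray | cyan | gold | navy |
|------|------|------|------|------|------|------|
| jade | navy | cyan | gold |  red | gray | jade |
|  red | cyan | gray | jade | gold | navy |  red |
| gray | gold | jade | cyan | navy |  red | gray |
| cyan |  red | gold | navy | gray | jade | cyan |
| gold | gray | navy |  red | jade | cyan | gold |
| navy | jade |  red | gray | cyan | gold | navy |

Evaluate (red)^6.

navy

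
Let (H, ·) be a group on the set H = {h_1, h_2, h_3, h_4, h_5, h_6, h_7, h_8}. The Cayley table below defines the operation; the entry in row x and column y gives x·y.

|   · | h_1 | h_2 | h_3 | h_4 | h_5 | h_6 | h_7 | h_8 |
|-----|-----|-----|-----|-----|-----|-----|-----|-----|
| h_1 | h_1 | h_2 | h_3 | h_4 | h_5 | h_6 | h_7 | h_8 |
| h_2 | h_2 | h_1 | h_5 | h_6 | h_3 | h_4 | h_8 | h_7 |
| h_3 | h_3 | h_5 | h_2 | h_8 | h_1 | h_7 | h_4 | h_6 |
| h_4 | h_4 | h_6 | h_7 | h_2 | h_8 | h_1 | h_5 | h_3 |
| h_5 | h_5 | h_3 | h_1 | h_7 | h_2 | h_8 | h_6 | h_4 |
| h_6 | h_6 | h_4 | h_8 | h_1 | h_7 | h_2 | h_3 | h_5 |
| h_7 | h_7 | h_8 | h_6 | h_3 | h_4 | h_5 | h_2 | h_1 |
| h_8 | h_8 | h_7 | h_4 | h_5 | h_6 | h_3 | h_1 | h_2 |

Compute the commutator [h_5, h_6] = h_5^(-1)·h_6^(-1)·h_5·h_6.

h_2

Identity is h_1; from the table h_5^(-1) = h_3 and h_6^(-1) = h_4.
h_3·h_4 = h_8
h_8·h_5 = h_6
h_6·h_6 = h_2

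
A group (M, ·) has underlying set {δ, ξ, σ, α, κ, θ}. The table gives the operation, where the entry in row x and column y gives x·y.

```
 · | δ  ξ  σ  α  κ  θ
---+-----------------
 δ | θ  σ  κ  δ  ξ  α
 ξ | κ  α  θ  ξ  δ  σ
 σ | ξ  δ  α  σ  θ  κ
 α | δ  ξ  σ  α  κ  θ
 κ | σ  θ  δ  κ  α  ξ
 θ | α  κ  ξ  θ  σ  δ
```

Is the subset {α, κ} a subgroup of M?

Yes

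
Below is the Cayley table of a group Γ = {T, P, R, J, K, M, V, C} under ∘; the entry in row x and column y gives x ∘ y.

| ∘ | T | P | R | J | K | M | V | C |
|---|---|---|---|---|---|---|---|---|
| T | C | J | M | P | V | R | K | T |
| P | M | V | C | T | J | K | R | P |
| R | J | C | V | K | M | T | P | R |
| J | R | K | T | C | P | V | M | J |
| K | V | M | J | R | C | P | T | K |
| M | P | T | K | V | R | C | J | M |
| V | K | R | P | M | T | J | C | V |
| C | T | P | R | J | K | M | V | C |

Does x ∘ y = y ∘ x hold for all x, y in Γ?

R ∘ T = J but T ∘ R = M.
Since R and T do not commute, Γ is not abelian.

No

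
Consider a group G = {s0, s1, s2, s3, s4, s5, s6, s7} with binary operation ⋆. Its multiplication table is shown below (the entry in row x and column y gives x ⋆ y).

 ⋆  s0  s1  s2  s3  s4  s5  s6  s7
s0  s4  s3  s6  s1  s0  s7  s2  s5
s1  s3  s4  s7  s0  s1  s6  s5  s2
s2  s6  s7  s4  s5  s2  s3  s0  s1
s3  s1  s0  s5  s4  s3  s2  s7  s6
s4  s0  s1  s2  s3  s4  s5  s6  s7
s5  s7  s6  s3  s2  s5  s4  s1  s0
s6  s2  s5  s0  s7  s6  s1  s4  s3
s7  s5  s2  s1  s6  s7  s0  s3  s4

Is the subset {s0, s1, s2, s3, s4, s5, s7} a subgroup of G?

No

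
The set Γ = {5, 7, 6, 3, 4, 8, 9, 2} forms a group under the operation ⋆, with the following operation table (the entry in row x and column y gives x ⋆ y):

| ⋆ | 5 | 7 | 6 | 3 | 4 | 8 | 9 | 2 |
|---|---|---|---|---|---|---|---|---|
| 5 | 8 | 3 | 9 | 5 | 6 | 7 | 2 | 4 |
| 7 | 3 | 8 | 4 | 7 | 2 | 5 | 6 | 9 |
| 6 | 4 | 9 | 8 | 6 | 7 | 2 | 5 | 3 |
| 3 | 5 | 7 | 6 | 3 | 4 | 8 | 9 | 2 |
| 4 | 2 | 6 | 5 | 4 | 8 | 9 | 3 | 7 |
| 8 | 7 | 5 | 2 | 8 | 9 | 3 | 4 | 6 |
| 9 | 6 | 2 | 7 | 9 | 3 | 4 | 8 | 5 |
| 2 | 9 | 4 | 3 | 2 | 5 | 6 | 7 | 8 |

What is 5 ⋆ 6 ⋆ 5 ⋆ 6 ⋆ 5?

7

5 ⋆ 6 = 9
9 ⋆ 5 = 6
6 ⋆ 6 = 8
8 ⋆ 5 = 7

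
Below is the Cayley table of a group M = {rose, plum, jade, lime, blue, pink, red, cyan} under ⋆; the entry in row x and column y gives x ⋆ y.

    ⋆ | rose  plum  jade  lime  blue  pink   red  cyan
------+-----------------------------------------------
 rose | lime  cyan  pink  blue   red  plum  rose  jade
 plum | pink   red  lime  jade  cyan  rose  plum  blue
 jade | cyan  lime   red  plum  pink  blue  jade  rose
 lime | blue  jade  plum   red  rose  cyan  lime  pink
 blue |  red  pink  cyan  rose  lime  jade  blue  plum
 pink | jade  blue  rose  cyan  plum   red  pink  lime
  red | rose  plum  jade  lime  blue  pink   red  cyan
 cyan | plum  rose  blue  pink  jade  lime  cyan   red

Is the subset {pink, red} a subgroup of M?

Yes

{pink, red} contains the identity red.
Checking products: every product of two elements of {pink, red} (read from the table) lies in {pink, red}, so the set is closed.
In a finite group, a nonempty closed subset is a subgroup. So {pink, red} ≤ M.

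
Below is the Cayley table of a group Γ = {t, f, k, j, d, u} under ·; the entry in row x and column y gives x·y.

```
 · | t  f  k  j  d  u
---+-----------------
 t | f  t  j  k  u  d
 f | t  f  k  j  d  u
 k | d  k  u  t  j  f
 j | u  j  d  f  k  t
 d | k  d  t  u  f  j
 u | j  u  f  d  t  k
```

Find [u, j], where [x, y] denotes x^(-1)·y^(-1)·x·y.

u

Identity is f; from the table u^(-1) = k and j^(-1) = j.
k·j = t
t·u = d
d·j = u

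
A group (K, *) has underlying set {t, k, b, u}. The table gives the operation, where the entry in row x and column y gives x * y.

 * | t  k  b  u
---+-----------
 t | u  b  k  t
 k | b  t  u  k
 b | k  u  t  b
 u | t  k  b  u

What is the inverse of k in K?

b

First locate the identity: row u matches the header, so u is the identity.
Scan row k for u: k * b = u. Hence k^(-1) = b.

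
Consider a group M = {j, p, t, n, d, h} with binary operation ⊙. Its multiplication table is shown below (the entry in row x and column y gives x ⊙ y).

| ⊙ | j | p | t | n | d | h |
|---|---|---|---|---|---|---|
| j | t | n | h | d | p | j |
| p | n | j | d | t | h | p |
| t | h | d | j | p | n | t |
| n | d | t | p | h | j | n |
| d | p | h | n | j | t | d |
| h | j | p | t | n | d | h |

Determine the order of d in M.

6

The identity element is h (its row matches the header).
d^1 = d
d^2 = d ⊙ d = t
d^3 = t ⊙ d = n
d^4 = n ⊙ d = j
d^5 = j ⊙ d = p
d^6 = p ⊙ d = h
The first power of d equal to the identity is d^6, so ord(d) = 6.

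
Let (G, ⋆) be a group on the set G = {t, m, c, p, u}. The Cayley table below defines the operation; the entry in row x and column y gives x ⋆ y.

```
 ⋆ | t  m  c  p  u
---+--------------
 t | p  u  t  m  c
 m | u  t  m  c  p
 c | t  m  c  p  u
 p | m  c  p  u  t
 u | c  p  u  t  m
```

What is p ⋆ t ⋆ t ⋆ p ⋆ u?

c

p ⋆ t = m
m ⋆ t = u
u ⋆ p = t
t ⋆ u = c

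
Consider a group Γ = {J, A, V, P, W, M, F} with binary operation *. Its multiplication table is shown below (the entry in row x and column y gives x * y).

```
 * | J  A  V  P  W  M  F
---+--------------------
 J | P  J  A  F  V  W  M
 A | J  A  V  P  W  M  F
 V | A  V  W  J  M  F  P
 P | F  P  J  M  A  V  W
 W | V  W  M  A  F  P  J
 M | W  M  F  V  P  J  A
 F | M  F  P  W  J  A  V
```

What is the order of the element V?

7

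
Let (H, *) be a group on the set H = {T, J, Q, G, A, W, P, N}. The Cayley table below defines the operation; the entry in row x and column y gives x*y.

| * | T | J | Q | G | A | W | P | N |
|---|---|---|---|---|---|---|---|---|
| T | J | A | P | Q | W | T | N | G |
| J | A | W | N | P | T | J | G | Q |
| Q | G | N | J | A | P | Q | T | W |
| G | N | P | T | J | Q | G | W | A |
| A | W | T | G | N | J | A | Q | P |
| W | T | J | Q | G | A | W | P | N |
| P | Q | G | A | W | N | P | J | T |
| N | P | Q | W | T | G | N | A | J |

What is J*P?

G

Read row J, column P: J*P = G.
(Structurally, H here is isomorphic to the quaternion group Q_8.)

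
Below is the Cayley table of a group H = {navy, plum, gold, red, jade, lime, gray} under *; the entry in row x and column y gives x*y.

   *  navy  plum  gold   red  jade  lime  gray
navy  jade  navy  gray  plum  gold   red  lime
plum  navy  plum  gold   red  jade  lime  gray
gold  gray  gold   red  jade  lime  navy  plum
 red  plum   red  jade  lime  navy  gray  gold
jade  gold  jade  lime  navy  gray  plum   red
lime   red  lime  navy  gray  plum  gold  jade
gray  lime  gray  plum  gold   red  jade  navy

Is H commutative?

Yes

Check whether the table is symmetric across its main diagonal.
Every entry (row x, col y) equals the entry (row y, col x), so H is abelian.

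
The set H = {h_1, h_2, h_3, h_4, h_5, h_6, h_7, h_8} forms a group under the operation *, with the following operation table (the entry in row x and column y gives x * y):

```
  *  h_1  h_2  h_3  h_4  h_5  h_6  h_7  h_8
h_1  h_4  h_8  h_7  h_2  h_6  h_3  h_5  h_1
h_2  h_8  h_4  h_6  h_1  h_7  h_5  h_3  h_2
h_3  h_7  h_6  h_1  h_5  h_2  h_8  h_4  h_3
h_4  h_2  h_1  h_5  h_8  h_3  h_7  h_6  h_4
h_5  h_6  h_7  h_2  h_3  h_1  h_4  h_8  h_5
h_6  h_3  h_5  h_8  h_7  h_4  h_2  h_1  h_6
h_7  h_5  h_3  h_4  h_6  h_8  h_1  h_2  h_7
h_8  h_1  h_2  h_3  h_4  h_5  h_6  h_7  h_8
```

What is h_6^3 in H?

h_6^1 = h_6
h_6^2 = h_6 * h_6 = h_2
h_6^3 = h_2 * h_6 = h_5

h_5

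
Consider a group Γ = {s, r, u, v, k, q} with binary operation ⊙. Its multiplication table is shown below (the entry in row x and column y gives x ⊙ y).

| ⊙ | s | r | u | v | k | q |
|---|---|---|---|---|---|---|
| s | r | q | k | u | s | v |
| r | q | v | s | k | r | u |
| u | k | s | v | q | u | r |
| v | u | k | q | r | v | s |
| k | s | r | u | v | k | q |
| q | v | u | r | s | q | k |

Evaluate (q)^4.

k

q^1 = q
q^2 = q ⊙ q = k
q^3 = k ⊙ q = q
q^4 = q ⊙ q = k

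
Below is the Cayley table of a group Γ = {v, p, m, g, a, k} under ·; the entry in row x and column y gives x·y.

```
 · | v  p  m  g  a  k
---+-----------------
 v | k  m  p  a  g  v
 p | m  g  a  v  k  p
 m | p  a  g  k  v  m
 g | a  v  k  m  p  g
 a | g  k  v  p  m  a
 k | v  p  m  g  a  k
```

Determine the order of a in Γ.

6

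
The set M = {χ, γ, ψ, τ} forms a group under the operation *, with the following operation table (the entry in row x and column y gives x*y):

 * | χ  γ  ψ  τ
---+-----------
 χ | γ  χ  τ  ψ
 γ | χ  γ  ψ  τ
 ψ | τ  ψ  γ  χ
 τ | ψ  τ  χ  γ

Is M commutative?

Check whether the table is symmetric across its main diagonal.
Every entry (row x, col y) equals the entry (row y, col x), so M is abelian.

Yes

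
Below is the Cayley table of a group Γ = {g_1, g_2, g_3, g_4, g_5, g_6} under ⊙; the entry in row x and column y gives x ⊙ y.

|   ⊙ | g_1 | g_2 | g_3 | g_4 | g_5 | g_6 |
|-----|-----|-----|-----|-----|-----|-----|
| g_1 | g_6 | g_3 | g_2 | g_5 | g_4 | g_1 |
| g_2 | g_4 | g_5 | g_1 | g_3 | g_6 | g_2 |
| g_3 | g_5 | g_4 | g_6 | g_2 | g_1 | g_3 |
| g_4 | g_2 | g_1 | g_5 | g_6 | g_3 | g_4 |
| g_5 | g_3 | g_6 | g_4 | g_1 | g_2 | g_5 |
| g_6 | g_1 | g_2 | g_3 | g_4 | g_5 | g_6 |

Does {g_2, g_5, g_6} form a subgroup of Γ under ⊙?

{g_2, g_5, g_6} contains the identity g_6.
Checking products: every product of two elements of {g_2, g_5, g_6} (read from the table) lies in {g_2, g_5, g_6}, so the set is closed.
In a finite group, a nonempty closed subset is a subgroup. So {g_2, g_5, g_6} ≤ Γ.

Yes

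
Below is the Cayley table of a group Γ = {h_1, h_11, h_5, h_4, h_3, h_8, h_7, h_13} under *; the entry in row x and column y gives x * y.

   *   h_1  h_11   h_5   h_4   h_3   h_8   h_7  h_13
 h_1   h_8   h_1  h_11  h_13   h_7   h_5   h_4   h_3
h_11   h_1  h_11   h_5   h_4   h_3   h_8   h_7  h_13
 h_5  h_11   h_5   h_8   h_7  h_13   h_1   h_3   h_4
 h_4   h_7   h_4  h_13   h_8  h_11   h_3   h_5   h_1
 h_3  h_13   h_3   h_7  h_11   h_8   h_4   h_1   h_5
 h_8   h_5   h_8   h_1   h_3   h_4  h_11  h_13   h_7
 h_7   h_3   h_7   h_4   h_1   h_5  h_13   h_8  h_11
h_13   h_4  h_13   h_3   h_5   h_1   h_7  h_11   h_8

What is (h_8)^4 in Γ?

h_8^1 = h_8
h_8^2 = h_8 * h_8 = h_11
h_8^3 = h_11 * h_8 = h_8
h_8^4 = h_8 * h_8 = h_11

h_11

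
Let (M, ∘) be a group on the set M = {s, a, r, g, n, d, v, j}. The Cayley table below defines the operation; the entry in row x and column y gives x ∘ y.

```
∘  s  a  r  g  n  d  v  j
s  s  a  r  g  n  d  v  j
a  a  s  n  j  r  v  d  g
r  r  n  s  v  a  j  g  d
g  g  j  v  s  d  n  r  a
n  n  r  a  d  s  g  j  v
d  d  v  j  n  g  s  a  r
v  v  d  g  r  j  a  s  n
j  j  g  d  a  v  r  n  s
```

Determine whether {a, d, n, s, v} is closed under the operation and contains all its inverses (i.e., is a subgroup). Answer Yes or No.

No

d ∘ n = g, which is not in {a, d, n, s, v}.
The subset is not closed under ∘, so it is not a subgroup.
(Structurally, M here is isomorphic to the elementary abelian group (Z_2)^3.)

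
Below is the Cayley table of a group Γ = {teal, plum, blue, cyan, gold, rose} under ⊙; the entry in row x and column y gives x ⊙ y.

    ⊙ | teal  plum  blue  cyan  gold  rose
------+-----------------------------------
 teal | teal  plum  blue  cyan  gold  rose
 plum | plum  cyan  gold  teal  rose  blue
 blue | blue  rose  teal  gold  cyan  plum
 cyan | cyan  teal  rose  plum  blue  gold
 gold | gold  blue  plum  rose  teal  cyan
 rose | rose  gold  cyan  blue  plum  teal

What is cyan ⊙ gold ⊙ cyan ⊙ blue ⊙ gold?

rose

cyan ⊙ gold = blue
blue ⊙ cyan = gold
gold ⊙ blue = plum
plum ⊙ gold = rose
(Structurally, Γ here is isomorphic to the symmetric group S_3.)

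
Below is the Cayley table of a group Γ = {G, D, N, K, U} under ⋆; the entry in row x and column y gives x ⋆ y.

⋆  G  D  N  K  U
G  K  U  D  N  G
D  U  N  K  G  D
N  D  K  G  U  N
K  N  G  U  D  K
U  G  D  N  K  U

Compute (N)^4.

N^1 = N
N^2 = N ⋆ N = G
N^3 = G ⋆ N = D
N^4 = D ⋆ N = K

K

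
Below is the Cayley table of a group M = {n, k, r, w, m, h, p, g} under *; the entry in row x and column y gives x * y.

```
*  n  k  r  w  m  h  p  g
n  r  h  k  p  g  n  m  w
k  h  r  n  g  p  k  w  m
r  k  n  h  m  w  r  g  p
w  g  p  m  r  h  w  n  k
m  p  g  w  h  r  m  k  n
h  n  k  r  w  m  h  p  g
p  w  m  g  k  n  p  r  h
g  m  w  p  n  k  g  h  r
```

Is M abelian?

m * g = n but g * m = k.
Since m and g do not commute, M is not abelian.

No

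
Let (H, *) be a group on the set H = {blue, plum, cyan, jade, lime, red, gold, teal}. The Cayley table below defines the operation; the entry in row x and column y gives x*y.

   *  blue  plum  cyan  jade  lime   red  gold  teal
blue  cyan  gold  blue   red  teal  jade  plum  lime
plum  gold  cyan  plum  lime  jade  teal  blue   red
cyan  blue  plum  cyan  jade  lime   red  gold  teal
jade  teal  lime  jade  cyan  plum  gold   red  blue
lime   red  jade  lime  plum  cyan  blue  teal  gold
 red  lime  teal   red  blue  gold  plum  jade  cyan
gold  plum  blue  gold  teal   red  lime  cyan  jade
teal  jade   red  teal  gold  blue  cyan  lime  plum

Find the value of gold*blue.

Read row gold, column blue: gold*blue = plum.

plum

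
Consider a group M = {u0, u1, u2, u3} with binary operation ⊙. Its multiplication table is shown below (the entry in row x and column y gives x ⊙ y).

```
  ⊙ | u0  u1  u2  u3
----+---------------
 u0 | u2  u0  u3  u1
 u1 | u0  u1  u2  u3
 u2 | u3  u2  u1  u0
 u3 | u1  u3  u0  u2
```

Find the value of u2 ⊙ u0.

u3

Read row u2, column u0: u2 ⊙ u0 = u3.
(Structurally, M here is isomorphic to the cyclic group Z_4.)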